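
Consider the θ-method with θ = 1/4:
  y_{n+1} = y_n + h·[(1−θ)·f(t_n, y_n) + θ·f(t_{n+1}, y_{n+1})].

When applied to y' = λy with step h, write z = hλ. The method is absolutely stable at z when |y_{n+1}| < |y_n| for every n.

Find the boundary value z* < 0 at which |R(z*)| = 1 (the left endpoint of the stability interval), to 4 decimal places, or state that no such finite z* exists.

Set f=λy, z=hλ:
  y_{n+1} = y_n + z·[3/4·y_n + 1/4·y_{n+1}] ⇒ (1 − 1/4z)y_{n+1} = (1 + 3/4z)y_n
  ⇒ R(z) = (1 + 3/4z)/(1 − 1/4z).

Solve |R(x)|<1 on ℝ⁻.
x=-0.93: |R|=0.2454
R=−1: 1+3/4x = −1+1/4x ⇒ -1/2x=2 ⇒ x=2/(-1/2)=-4.0000
Confirm numerically:
  x=-3.263: |R|=0.79705 <1
  x=-2.540: |R|=0.55352 <1
  x=-2.241: |R|=0.43631 <1
  x=-1.888: |R|=0.28261 <1
  x=-4.589: |R|=1.13715 >1
  x=-4.141: |R|=1.03464 >1
So |R|<1 on (-4.0000, 0).

left endpoint -4.0000.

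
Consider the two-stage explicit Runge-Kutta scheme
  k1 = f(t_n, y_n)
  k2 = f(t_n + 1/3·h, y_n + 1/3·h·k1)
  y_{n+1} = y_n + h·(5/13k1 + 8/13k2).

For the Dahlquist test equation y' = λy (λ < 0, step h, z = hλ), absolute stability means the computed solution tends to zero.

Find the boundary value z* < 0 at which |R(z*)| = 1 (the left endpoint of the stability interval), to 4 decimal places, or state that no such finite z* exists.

z* = -4.8750.

With y'=λy (z=hλ):
  k1=λy_n ⇒ h·k1=z·y_n;  k2=λ(1+1/3z)y_n ⇒ h·k2=z(1+1/3z)y_n
  y_{n+1}/y_n = 1 + 5/13z + 8/13z(1+1/3z) = 1 + z + 8/39z²
  Hence R(z) = 1 + z + 8/39z².

Solve |R(x)|<1 on ℝ⁻.
x=-1.78: |R|=0.1301
R=1: x+8/39x²=0 ⇒ x=−39/8=-4.8750; min R=1−1/(4·8/39)=-0.2188>−1
Confirm numerically:
  x=-3.317: |R|=0.06008 <1
  x=-3.196: |R|=0.10074 <1
  x=-2.428: |R|=0.21873 <1
  x=-5.421: |R|=1.60715 >1
  x=-5.193: |R|=1.33874 >1
  x=-5.132: |R|=1.27055 >1
Interval (-4.8750, 0).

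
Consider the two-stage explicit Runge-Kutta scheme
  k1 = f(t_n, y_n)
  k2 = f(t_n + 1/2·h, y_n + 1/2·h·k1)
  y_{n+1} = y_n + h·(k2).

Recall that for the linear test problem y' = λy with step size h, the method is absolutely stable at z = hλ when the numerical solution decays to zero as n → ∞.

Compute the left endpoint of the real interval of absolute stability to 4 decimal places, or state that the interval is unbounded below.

z* = -2.0000.

On y'=λy, z=hλ:
  k1=λy_n ⇒ h·k1=z·y_n;  k2=λ(1+1/2z)y_n ⇒ h·k2=z(1+1/2z)y_n
  y_{n+1}/y_n = 1 + z(1+1/2z) = 1 + z + 1/2z²
  R(z) = 1 + z + 1/2z².

Solve |R(x)|<1 on ℝ⁻.
x=-0.84: |R|=0.5128
R=1: x+1/2x²=0 ⇒ x=−2=-2.0000; min R=1−1/(4·1/2)=0.5000>−1
Confirm numerically:
  x=-1.898: |R|=0.90320 <1
  x=-1.266: |R|=0.53538 <1
  x=-1.023: |R|=0.50026 <1
  x=-0.831: |R|=0.51428 <1
  x=-2.591: |R|=1.76564 >1
  x=-2.042: |R|=1.04288 >1
Interval (-2.0000, 0).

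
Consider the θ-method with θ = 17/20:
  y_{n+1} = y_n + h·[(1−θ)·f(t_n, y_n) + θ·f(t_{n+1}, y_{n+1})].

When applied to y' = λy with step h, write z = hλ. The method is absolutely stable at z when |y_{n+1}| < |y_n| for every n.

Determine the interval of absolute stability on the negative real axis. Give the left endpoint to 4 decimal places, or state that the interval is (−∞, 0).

unbounded; (−∞, 0).

On y'=λy, z=hλ:
  y_{n+1} = y_n + z·[3/20·y_n + 17/20·y_{n+1}] ⇒ (1 − 17/20z)y_{n+1} = (1 + 3/20z)y_n
  R(z) = (1 + 3/20z)/(1 − 17/20z).

Solve |R(x)|<1 on ℝ⁻.
x=-1.33: |R|=0.3757
x=-2: |R|=0.2593
x=-10: |R|=0.0526
x=-100: |R|=0.1628
θ=17/20≥1/2 ⇒ |1+3/20x|<|1−17/20x| ∀x<0 ⇒ interval (−∞,0).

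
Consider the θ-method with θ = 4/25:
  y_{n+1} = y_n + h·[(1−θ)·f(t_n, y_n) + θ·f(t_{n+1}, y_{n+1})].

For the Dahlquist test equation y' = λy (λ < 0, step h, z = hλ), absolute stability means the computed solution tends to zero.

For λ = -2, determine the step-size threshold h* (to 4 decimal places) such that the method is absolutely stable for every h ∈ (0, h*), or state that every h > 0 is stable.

(-2.9412,0); λ=-2 ⇒ h* = (50/17)/2 = 1.4706.

Test eqn y'=λy, z=hλ:
  y_{n+1} = y_n + z·[21/25·y_n + 4/25·y_{n+1}] ⇒ (1 − 4/25z)y_{n+1} = (1 + 21/25z)y_n
  so R(z) = (1 + 21/25z)/(1 − 4/25z).

Need |R(x)|<1, x<0.
x=-1.39: |R|=0.1371
R=−1: 1+21/25x = −1+4/25x ⇒ -17/25x=2 ⇒ x=2/(-17/25)=-2.9412
Confirm numerically:
  x=-2.868: |R|=0.96589 <1
  x=-2.313: |R|=0.68822 <1
  x=-1.654: |R|=0.30788 <1
  x=-3.225: |R|=1.12731 >1
  x=-3.078: |R|=1.06234 >1
Stable set (-2.9412, 0).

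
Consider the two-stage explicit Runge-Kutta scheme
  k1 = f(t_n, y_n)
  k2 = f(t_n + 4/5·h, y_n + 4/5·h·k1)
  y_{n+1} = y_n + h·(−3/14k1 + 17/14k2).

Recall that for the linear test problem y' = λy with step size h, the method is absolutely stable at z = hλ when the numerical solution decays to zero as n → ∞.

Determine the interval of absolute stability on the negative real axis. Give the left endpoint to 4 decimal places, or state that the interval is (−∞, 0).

(-1.0294, 0).

With y'=λy (z=hλ):
  k1=λy_n ⇒ h·k1=z·y_n;  k2=λ(1+4/5z)y_n ⇒ h·k2=z(1+4/5z)y_n
  y_{n+1}/y_n = 1 − 3/14z + 17/14z(1+4/5z) = 1 + z + 34/35z²
  ⇒ R(z) = 1 + z + 34/35z².

Find x<0 with |R(x)|<1.
x=-0.68: |R|=0.7692
R=1: x+34/35x²=0 ⇒ x=−35/34=-1.0294; min R=1−1/(4·34/35)=0.7426>−1
Confirm numerically:
  x=-0.802: |R|=0.82283 <1
  x=-0.779: |R|=0.81050 <1
  x=-0.743: |R|=0.79328 <1
  x=-0.594: |R|=0.74875 <1
  x=-1.564: |R|=1.81221 >1
  x=-1.397: |R|=1.49885 >1
  x=-1.168: |R|=1.15725 >1
Stable set (-1.0294, 0).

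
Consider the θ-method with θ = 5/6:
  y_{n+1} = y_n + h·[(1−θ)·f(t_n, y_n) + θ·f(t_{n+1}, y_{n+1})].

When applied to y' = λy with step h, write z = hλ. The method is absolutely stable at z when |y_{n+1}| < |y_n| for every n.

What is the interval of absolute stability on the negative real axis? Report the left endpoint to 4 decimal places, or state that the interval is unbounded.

Test eqn y'=λy, z=hλ:
  y_{n+1} = y_n + z·[1/6·y_n + 5/6·y_{n+1}] ⇒ (1 − 5/6z)y_{n+1} = (1 + 1/6z)y_n
  so R(z) = (1 + 1/6z)/(1 − 5/6z).

Find x<0 with |R(x)|<1.
x=-0.38: |R|=0.7114
x=-2: |R|=0.2500
x=-10: |R|=0.0714
x=-100: |R|=0.1858
θ=5/6≥1/2 ⇒ |1+1/6x|<|1−5/6x| ∀x<0 ⇒ stable on all of ℝ⁻.

interval (−∞, 0).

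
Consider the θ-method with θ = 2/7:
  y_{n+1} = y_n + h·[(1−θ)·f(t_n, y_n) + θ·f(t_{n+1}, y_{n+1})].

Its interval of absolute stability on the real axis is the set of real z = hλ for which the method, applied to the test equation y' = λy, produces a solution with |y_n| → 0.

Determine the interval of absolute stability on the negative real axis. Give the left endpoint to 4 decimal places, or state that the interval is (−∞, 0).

Set f=λy, z=hλ:
  y_{n+1} = y_n + z·[5/7·y_n + 2/7·y_{n+1}] ⇒ (1 − 2/7z)y_{n+1} = (1 + 5/7z)y_n
  ⇒ R(z) = (1 + 5/7z)/(1 − 2/7z).

Need |R(x)|<1, x<0.
x=-1.17: |R|=0.1231
R=−1: 1+5/7x = −1+2/7x ⇒ -3/7x=2 ⇒ x=2/(-3/7)=-4.6667
Confirm numerically:
  x=-4.366: |R|=0.94266 <1
  x=-4.316: |R|=0.93270 <1
  x=-2.611: |R|=0.49542 <1
  x=-5.143: |R|=1.08267 >1
  x=-5.079: |R|=1.07209 >1
  x=-4.747: |R|=1.01461 >1
Interval (-4.6667, 0).

z∈(-4.6667,0).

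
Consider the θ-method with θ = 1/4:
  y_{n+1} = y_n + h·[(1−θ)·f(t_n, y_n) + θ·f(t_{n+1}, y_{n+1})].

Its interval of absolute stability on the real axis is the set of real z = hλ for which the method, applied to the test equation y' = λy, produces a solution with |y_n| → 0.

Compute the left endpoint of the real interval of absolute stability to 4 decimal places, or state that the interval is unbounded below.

left endpoint -4.0000.

With y'=λy (z=hλ):
  y_{n+1} = y_n + z·[3/4·y_n + 1/4·y_{n+1}] ⇒ (1 − 1/4z)y_{n+1} = (1 + 3/4z)y_n
  ⇒ R(z) = (1 + 3/4z)/(1 − 1/4z).

Boundary: |R(x)|=1, x<0.
x=-0.36: |R|=0.6697
R=−1: 1+3/4x = −1+1/4x ⇒ -1/2x=2 ⇒ x=2/(-1/2)=-4.0000
Confirm numerically:
  x=-2.568: |R|=0.56395 <1
  x=-2.357: |R|=0.48309 <1
  x=-1.822: |R|=0.25180 <1
  x=-4.409: |R|=1.09728 >1
  x=-4.270: |R|=1.06530 >1
  x=-4.153: |R|=1.03753 >1
Interval (-4.0000, 0).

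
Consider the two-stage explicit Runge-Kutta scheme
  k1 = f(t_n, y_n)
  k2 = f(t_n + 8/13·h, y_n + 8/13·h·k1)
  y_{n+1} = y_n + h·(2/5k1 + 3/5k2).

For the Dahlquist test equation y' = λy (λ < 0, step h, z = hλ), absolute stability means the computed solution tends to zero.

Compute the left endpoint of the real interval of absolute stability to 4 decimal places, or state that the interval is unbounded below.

z* = -2.7083.

On y'=λy, z=hλ:
  k1=λy_n ⇒ h·k1=z·y_n;  k2=λ(1+8/13z)y_n ⇒ h·k2=z(1+8/13z)y_n
  y_{n+1}/y_n = 1 + 2/5z + 3/5z(1+8/13z) = 1 + z + 24/65z²
  ⇒ R(z) = 1 + z + 24/65z².

Boundary: |R(x)|=1, x<0.
x=-0.81: |R|=0.4323
R=1: x+24/65x²=0 ⇒ x=−65/24=-2.7083; min R=1−1/(4·24/65)=0.3229>−1
Confirm numerically:
  x=-1.981: |R|=0.46799 <1
  x=-1.494: |R|=0.33014 <1
  x=-1.121: |R|=0.34299 <1
  x=-3.283: |R|=1.69660 >1
  x=-2.908: |R|=1.21439 >1
  x=-2.767: |R|=1.05994 >1
Interval (-2.7083, 0).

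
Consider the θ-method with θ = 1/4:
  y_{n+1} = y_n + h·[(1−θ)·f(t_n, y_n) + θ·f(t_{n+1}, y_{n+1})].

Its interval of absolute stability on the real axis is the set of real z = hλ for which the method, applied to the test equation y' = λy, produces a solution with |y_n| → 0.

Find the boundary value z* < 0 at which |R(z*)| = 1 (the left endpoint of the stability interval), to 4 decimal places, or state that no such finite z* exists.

Test eqn y'=λy, z=hλ:
  y_{n+1} = y_n + z·[3/4·y_n + 1/4·y_{n+1}] ⇒ (1 − 1/4z)y_{n+1} = (1 + 3/4z)y_n
  ⇒ R(z) = (1 + 3/4z)/(1 − 1/4z).

Boundary: |R(x)|=1, x<0.
x=-1.41: |R|=0.0425
R=−1: 1+3/4x = −1+1/4x ⇒ -1/2x=2 ⇒ x=2/(-1/2)=-4.0000
Confirm numerically:
  x=-3.973: |R|=0.99323 <1
  x=-3.170: |R|=0.76848 <1
  x=-2.625: |R|=0.58491 <1
  x=-4.280: |R|=1.06763 >1
  x=-4.053: |R|=1.01316 >1
Stable set (-4.0000, 0).

left endpoint -4.0000.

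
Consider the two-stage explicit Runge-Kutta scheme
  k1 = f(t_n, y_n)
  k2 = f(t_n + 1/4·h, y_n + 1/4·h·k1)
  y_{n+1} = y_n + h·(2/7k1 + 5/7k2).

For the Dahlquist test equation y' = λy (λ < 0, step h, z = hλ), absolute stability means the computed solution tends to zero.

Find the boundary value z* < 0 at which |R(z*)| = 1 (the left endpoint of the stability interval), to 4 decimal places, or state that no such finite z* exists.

On y'=λy, z=hλ:
  k1=λy_n ⇒ h·k1=z·y_n;  k2=λ(1+1/4z)y_n ⇒ h·k2=z(1+1/4z)y_n
  y_{n+1}/y_n = 1 + 2/7z + 5/7z(1+1/4z) = 1 + z + 5/28z²
  ⇒ R(z) = 1 + z + 5/28z².

Find x<0 with |R(x)|<1.
x=-0.54: |R|=0.5121
R=1: x+5/28x²=0 ⇒ x=−28/5=-5.6000; min R=1−1/(4·5/28)=-0.4000>−1
Confirm numerically:
  x=-4.801: |R|=0.31500 <1
  x=-3.824: |R|=0.21275 <1
  x=-2.569: |R|=0.39047 <1
  x=-2.414: |R|=0.37339 <1
  x=-5.697: |R|=1.09868 >1
  x=-5.636: |R|=1.03623 >1
So |R|<1 on (-5.6000, 0).

z* = -5.6000.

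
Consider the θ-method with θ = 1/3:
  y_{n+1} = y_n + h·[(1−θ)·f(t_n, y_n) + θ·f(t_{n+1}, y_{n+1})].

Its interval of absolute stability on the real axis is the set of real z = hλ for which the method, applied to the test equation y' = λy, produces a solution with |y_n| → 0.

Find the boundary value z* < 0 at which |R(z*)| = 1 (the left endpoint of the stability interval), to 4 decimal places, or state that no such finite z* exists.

With y'=λy (z=hλ):
  y_{n+1} = y_n + z·[2/3·y_n + 1/3·y_{n+1}] ⇒ (1 − 1/3z)y_{n+1} = (1 + 2/3z)y_n
  ⇒ R(z) = (1 + 2/3z)/(1 − 1/3z).

Find x<0 with |R(x)|<1.
x=-0.73: |R|=0.4129
R=−1: 1+2/3x = −1+1/3x ⇒ -1/3x=2 ⇒ x=2/(-1/3)=-6.0000
Confirm numerically:
  x=-5.340: |R|=0.92086 <1
  x=-4.356: |R|=0.77651 <1
  x=-3.651: |R|=0.64682 <1
  x=-6.327: |R|=1.03506 >1
  x=-6.302: |R|=1.03247 >1
  x=-6.149: |R|=1.01629 >1
Interval (-6.0000, 0).

left endpoint -6.0000.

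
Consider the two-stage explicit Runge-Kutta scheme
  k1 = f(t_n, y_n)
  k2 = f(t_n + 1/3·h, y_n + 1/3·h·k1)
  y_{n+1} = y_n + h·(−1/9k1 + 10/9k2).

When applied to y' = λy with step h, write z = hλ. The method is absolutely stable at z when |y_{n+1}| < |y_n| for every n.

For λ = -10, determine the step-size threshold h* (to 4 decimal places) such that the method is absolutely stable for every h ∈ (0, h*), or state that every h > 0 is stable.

Set f=λy, z=hλ:
  k1=λy_n ⇒ h·k1=z·y_n;  k2=λ(1+1/3z)y_n ⇒ h·k2=z(1+1/3z)y_n
  y_{n+1}/y_n = 1 − 1/9z + 10/9z(1+1/3z) = 1 + z + 10/27z²
  so R(z) = 1 + z + 10/27z².

Find x<0 with |R(x)|<1.
x=-0.43: |R|=0.6385
R=1: x+10/27x²=0 ⇒ x=−27/10=-2.7000; min R=1−1/(4·10/27)=0.3250>−1
Confirm numerically:
  x=-2.601: |R|=0.90463 <1
  x=-2.570: |R|=0.87626 <1
  x=-2.477: |R|=0.79542 <1
  x=-2.898: |R|=1.21252 >1
  x=-2.830: |R|=1.13626 >1
Interval (-2.7000, 0).

(-2.7000,0); λ=-10 ⇒ h* = (27/10)/10 = 0.2700.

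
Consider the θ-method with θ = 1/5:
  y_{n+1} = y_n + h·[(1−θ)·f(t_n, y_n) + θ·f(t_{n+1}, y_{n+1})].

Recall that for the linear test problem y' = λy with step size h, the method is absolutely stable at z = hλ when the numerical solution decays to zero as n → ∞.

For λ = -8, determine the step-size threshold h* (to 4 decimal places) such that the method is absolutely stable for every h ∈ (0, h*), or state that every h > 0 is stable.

(-3.3333,0); λ=-8 ⇒ h* = (10/3)/8 = 0.4167.

Test eqn y'=λy, z=hλ:
  y_{n+1} = y_n + z·[4/5·y_n + 1/5·y_{n+1}] ⇒ (1 − 1/5z)y_{n+1} = (1 + 4/5z)y_n
  R(z) = (1 + 4/5z)/(1 − 1/5z).

Find x<0 with |R(x)|<1.
x=-0.69: |R|=0.3937
R=−1: 1+4/5x = −1+1/5x ⇒ -3/5x=2 ⇒ x=2/(-3/5)=-3.3333
Confirm numerically:
  x=-2.295: |R|=0.57300 <1
  x=-2.152: |R|=0.50447 <1
  x=-1.741: |R|=0.29135 <1
  x=-3.709: |R|=1.12941 >1
  x=-3.627: |R|=1.10212 >1
  x=-3.501: |R|=1.05917 >1
Stable set (-3.3333, 0).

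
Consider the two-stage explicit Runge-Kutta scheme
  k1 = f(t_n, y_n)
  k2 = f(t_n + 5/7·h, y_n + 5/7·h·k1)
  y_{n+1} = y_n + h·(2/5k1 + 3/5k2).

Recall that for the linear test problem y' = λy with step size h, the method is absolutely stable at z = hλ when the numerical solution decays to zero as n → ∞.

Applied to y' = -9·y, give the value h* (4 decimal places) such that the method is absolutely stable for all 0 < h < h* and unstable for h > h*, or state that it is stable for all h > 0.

(-2.3333,0); λ=-9 ⇒ h* = (7/3)/9 = 0.2593.

Test eqn y'=λy, z=hλ:
  k1=λy_n ⇒ h·k1=z·y_n;  k2=λ(1+5/7z)y_n ⇒ h·k2=z(1+5/7z)y_n
  y_{n+1}/y_n = 1 + 2/5z + 3/5z(1+5/7z) = 1 + z + 3/7z²
  R(z) = 1 + z + 3/7z².

Boundary: |R(x)|=1, x<0.
x=-1.75: |R|=0.5625
R=1: x+3/7x²=0 ⇒ x=−7/3=-2.3333; min R=1−1/(4·3/7)=0.4167>−1
Confirm numerically:
  x=-2.283: |R|=0.95075 <1
  x=-2.220: |R|=0.89217 <1
  x=-1.332: |R|=0.42838 <1
  x=-1.230: |R|=0.41839 <1
  x=-2.922: |R|=1.73718 >1
  x=-2.871: |R|=1.66156 >1
  x=-2.722: |R|=1.45341 >1
Stable set (-2.3333, 0).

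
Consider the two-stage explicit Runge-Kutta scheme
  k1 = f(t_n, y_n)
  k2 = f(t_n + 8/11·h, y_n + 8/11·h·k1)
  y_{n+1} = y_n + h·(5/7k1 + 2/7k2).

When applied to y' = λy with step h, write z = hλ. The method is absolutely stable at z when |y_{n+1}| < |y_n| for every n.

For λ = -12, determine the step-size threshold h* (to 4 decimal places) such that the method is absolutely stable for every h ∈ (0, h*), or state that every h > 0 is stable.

(-4.8125,0); λ=-12 ⇒ h* = (77/16)/12 = 0.4010.

With y'=λy (z=hλ):
  k1=λy_n ⇒ h·k1=z·y_n;  k2=λ(1+8/11z)y_n ⇒ h·k2=z(1+8/11z)y_n
  y_{n+1}/y_n = 1 + 5/7z + 2/7z(1+8/11z) = 1 + z + 16/77z²
  R(z) = 1 + z + 16/77z².

Find x<0 with |R(x)|<1.
x=-0.49: |R|=0.5599
R=1: x+16/77x²=0 ⇒ x=−77/16=-4.8125; min R=1−1/(4·16/77)=-0.2031>−1
Confirm numerically:
  x=-3.494: |R|=0.04273 <1
  x=-3.414: |R|=0.00790 <1
  x=-3.161: |R|=0.08476 <1
  x=-5.399: |R|=1.65798 >1
  x=-5.027: |R|=1.22406 >1
Interval (-4.8125, 0).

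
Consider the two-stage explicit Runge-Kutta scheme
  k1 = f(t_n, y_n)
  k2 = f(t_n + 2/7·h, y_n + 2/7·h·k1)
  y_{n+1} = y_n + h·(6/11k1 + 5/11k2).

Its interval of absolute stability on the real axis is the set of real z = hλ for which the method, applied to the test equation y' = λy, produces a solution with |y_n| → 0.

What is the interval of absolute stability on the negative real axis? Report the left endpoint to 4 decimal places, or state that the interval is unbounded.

(-7.7000, 0).

Set f=λy, z=hλ:
  k1=λy_n ⇒ h·k1=z·y_n;  k2=λ(1+2/7z)y_n ⇒ h·k2=z(1+2/7z)y_n
  y_{n+1}/y_n = 1 + 6/11z + 5/11z(1+2/7z) = 1 + z + 10/77z²
  R(z) = 1 + z + 10/77z².

Find x<0 with |R(x)|<1.
x=-0.58: |R|=0.4637
R=1: x+10/77x²=0 ⇒ x=−77/10=-7.7000; min R=1−1/(4·10/77)=-0.9250>−1
Confirm numerically:
  x=-4.631: |R|=0.84578 <1
  x=-4.542: |R|=0.86281 <1
  x=-4.421: |R|=0.88266 <1
  x=-3.604: |R|=0.91714 <1
  x=-8.033: |R|=1.34740 >1
  x=-7.990: |R|=1.30092 >1
  x=-7.766: |R|=1.06657 >1
Stable set (-7.7000, 0).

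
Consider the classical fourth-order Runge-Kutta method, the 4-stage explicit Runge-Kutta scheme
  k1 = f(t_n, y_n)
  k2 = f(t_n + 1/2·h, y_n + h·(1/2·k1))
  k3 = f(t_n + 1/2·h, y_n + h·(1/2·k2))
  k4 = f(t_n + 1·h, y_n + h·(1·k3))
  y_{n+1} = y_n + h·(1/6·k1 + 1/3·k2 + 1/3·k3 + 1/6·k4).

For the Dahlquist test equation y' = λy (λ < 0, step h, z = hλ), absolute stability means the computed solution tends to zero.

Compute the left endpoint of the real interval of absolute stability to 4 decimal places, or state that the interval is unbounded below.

On y'=λy, z=hλ:
  order 4, 4-stage ⇒ R(z)=1+z+z^2/2+z^3/6+z^4/24
  (e.g. R(-0.54)=0.58310, |R|=0.58310)

Solve |R(x)|<1 on ℝ⁻.
x=-0.54: |R|=0.5831
|R(-2.78)|=0.9920 |R(-2.44)|=0.5926 |R(-2.01)|=0.3367
Bisect:
  x_lo=-3.1978 |R|=1.8222  x_hi=-0.0618 |R|=0.9401
  mid=-1.62980 |R|=0.27078 →hi
  mid=-2.41381 |R|=0.56992 →hi
  mid=-2.80581 |R|=1.03138 →lo
  mid=-2.60981 |R|=0.76609 →hi
  mid=-2.70781 |R|=0.88933 →hi
  mid=-2.75681 |R|=0.95790 →hi
  mid=-2.78131 |R|=0.99401 →hi
  mid=-2.79356 |R|=1.01254 →lo
  ...
  [-2.78533,-2.78514] ⇒ x*=-2.7853
Interval (-2.7853, 0).

left endpoint -2.7853.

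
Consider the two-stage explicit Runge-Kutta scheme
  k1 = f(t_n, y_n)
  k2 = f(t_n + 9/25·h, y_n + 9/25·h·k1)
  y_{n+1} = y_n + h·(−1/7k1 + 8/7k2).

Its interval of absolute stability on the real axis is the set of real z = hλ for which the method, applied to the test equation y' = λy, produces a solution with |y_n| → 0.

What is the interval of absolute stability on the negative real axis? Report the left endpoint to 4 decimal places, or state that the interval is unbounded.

z∈(-2.4306,0).

Test eqn y'=λy, z=hλ:
  k1=λy_n ⇒ h·k1=z·y_n;  k2=λ(1+9/25z)y_n ⇒ h·k2=z(1+9/25z)y_n
  y_{n+1}/y_n = 1 − 1/7z + 8/7z(1+9/25z) = 1 + z + 72/175z²
  ⇒ R(z) = 1 + z + 72/175z².

Find x<0 with |R(x)|<1.
x=-0.39: |R|=0.6726
R=1: x+72/175x²=0 ⇒ x=−175/72=-2.4306; min R=1−1/(4·72/175)=0.3924>−1
Confirm numerically:
  x=-1.885: |R|=0.57690 <1
  x=-1.680: |R|=0.48122 <1
  x=-1.097: |R|=0.39812 <1
  x=-2.518: |R|=1.09059 >1
  x=-2.517: |R|=1.08952 >1
So |R|<1 on (-2.4306, 0).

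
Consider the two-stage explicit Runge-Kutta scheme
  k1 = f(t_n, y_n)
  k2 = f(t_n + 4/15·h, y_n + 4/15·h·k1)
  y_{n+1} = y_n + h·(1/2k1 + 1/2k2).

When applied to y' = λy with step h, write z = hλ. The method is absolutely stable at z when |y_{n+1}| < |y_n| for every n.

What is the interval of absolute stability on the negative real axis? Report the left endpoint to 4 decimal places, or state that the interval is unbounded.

z∈(-7.5000,0).

Test eqn y'=λy, z=hλ:
  k1=λy_n ⇒ h·k1=z·y_n;  k2=λ(1+4/15z)y_n ⇒ h·k2=z(1+4/15z)y_n
  y_{n+1}/y_n = 1 + 1/2z + 1/2z(1+4/15z) = 1 + z + 2/15z²
  ⇒ R(z) = 1 + z + 2/15z².

Need |R(x)|<1, x<0.
x=-0.45: |R|=0.5770
R=1: x+2/15x²=0 ⇒ x=−15/2=-7.5000; min R=1−1/(4·2/15)=-0.8750>−1
Confirm numerically:
  x=-6.790: |R|=0.35721 <1
  x=-5.561: |R|=0.43770 <1
  x=-4.052: |R|=0.86284 <1
  x=-7.940: |R|=1.46581 >1
  x=-7.905: |R|=1.42687 >1
So |R|<1 on (-7.5000, 0).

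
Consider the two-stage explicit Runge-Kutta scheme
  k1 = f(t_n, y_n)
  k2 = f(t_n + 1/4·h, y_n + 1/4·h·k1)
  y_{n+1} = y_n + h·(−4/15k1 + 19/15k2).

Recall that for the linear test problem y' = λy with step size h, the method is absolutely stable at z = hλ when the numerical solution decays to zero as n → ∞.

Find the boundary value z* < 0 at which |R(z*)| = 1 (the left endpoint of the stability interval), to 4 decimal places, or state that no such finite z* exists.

Test eqn y'=λy, z=hλ:
  k1=λy_n ⇒ h·k1=z·y_n;  k2=λ(1+1/4z)y_n ⇒ h·k2=z(1+1/4z)y_n
  y_{n+1}/y_n = 1 − 4/15z + 19/15z(1+1/4z) = 1 + z + 19/60z²
  so R(z) = 1 + z + 19/60z².

Find x<0 with |R(x)|<1.
x=-1.37: |R|=0.2244
R=1: x+19/60x²=0 ⇒ x=−60/19=-3.1579; min R=1−1/(4·19/60)=0.2105>−1
Confirm numerically:
  x=-3.089: |R|=0.93261 <1
  x=-2.456: |R|=0.45411 <1
  x=-1.435: |R|=0.21709 <1
  x=-3.482: |R|=1.35737 >1
  x=-3.291: |R|=1.13872 >1
  x=-3.227: |R|=1.07062 >1
So |R|<1 on (-3.1579, 0).

z* = -3.1579.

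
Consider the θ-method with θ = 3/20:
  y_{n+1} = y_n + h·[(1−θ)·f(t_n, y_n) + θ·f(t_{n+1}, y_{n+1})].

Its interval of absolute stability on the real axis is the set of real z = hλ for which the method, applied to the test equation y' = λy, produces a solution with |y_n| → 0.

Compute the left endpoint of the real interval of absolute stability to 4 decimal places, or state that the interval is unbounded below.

left endpoint -2.8571.

With y'=λy (z=hλ):
  y_{n+1} = y_n + z·[17/20·y_n + 3/20·y_{n+1}] ⇒ (1 − 3/20z)y_{n+1} = (1 + 17/20z)y_n
  R(z) = (1 + 17/20z)/(1 − 3/20z).

Need |R(x)|<1, x<0.
x=-1.59: |R|=0.2838
R=−1: 1+17/20x = −1+3/20x ⇒ -7/10x=2 ⇒ x=2/(-7/10)=-2.8571
Confirm numerically:
  x=-2.781: |R|=0.96239 <1
  x=-2.140: |R|=0.61998 <1
  x=-1.203: |R|=0.01910 <1
  x=-3.410: |R|=1.25604 >1
  x=-3.169: |R|=1.14796 >1
  x=-3.088: |R|=1.11044 >1
Stable set (-2.8571, 0).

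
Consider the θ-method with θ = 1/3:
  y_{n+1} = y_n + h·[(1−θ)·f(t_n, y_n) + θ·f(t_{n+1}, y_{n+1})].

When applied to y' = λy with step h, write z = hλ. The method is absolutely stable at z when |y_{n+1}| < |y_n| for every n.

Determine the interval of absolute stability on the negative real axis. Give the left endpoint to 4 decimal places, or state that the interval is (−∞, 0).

Test eqn y'=λy, z=hλ:
  y_{n+1} = y_n + z·[2/3·y_n + 1/3·y_{n+1}] ⇒ (1 − 1/3z)y_{n+1} = (1 + 2/3z)y_n
  so R(z) = (1 + 2/3z)/(1 − 1/3z).

Solve |R(x)|<1 on ℝ⁻.
x=-0.73: |R|=0.4129
R=−1: 1+2/3x = −1+1/3x ⇒ -1/3x=2 ⇒ x=2/(-1/3)=-6.0000
Confirm numerically:
  x=-5.694: |R|=0.96480 <1
  x=-4.639: |R|=0.82184 <1
  x=-2.832: |R|=0.45679 <1
  x=-6.415: |R|=1.04408 >1
  x=-6.341: |R|=1.03651 >1
  x=-6.201: |R|=1.02185 >1
So |R|<1 on (-6.0000, 0).

z∈(-6.0000,0).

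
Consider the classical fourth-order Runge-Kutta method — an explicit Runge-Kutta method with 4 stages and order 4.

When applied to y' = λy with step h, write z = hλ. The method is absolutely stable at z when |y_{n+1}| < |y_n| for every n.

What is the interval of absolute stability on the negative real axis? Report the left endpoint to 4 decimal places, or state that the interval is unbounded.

z∈(-2.7853,0).

Test eqn y'=λy, z=hλ:
  order 4, 4-stage ⇒ R(z)=1+z+z^2/2+z^3/6+z^4/24
  (e.g. R(-0.5)=0.60677, |R|=0.60677)

Solve |R(x)|<1 on ℝ⁻.
x=-0.5: |R|=0.6068
|R(-2.53)|=0.6786 |R(-1.96)|=0.3208 |R(-1.67)|=0.2723
Bisect:
  x_lo=-3.1595 |R|=1.7271  x_hi=-0.3717 |R|=0.6896
  mid=-1.76556 |R|=0.28065 →hi
  mid=-2.46251 |R|=0.61285 →hi
  mid=-2.81098 |R|=1.03942 →lo
  mid=-2.63674 |R|=0.79818 →hi
  mid=-2.72386 |R|=0.91126 →hi
  mid=-2.76742 |R|=0.97339 →hi
  mid=-2.78920 |R|=1.00591 →lo
  mid=-2.77831 |R|=0.98952 →hi
  ...
  [-2.78546,-2.78529] ⇒ x*=-2.7853
Interval (-2.7853, 0).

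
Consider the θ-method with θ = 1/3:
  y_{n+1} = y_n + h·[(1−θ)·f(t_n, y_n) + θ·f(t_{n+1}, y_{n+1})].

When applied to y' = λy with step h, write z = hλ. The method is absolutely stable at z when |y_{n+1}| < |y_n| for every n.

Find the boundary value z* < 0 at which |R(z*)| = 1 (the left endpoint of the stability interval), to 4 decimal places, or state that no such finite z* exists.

Test eqn y'=λy, z=hλ:
  y_{n+1} = y_n + z·[2/3·y_n + 1/3·y_{n+1}] ⇒ (1 − 1/3z)y_{n+1} = (1 + 2/3z)y_n
  so R(z) = (1 + 2/3z)/(1 − 1/3z).

Need |R(x)|<1, x<0.
x=-0.87: |R|=0.3256
R=−1: 1+2/3x = −1+1/3x ⇒ -1/3x=2 ⇒ x=2/(-1/3)=-6.0000
Confirm numerically:
  x=-3.902: |R|=0.69603 <1
  x=-2.785: |R|=0.44425 <1
  x=-2.677: |R|=0.41466 <1
  x=-6.490: |R|=1.05163 >1
  x=-6.426: |R|=1.04519 >1
  x=-6.050: |R|=1.00552 >1
Stable set (-6.0000, 0).

z* = -6.0000.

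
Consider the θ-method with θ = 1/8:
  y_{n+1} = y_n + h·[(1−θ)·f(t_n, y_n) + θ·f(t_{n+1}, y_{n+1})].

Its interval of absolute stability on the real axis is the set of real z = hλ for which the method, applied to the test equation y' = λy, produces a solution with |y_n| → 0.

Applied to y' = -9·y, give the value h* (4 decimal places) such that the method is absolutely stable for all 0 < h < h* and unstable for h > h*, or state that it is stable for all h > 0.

Test eqn y'=λy, z=hλ:
  y_{n+1} = y_n + z·[7/8·y_n + 1/8·y_{n+1}] ⇒ (1 − 1/8z)y_{n+1} = (1 + 7/8z)y_n
  Hence R(z) = (1 + 7/8z)/(1 − 1/8z).

Need |R(x)|<1, x<0.
x=-0.76: |R|=0.3059
R=−1: 1+7/8x = −1+1/8x ⇒ -3/4x=2 ⇒ x=2/(-3/4)=-2.6667
Confirm numerically:
  x=-2.091: |R|=0.65771 <1
  x=-1.617: |R|=0.34512 <1
  x=-1.442: |R|=0.22178 <1
  x=-1.178: |R|=0.02680 <1
  x=-3.131: |R|=1.25029 >1
  x=-2.756: |R|=1.04983 >1
Interval (-2.6667, 0).

(-2.6667,0); λ=-9 ⇒ h* = (8/3)/9 = 0.2963.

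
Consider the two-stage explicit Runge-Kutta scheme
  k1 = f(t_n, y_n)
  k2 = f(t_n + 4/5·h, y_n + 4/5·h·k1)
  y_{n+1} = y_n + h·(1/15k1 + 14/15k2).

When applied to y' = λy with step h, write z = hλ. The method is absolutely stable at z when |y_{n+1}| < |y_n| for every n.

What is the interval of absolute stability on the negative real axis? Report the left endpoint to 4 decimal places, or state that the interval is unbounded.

Set f=λy, z=hλ:
  k1=λy_n ⇒ h·k1=z·y_n;  k2=λ(1+4/5z)y_n ⇒ h·k2=z(1+4/5z)y_n
  y_{n+1}/y_n = 1 + 1/15z + 14/15z(1+4/5z) = 1 + z + 56/75z²
  Hence R(z) = 1 + z + 56/75z².

Boundary: |R(x)|=1, x<0.
x=-1.46: |R|=1.1316
R=1: x+56/75x²=0 ⇒ x=−75/56=-1.3393; min R=1−1/(4·56/75)=0.6652>−1
Confirm numerically:
  x=-1.293: |R|=0.95531 <1
  x=-1.011: |R|=0.75218 <1
  x=-0.847: |R|=0.68867 <1
  x=-0.697: |R|=0.66574 <1
  x=-1.482: |R|=1.15792 >1
  x=-1.363: |R|=1.02413 >1
So |R|<1 on (-1.3393, 0).

z∈(-1.3393,0).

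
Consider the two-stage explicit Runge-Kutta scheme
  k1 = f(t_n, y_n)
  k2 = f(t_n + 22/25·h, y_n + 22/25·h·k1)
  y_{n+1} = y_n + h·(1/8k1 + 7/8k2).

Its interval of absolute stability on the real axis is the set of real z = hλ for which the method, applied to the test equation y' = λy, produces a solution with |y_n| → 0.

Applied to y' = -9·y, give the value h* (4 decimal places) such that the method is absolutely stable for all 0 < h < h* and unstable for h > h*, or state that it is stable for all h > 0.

Test eqn y'=λy, z=hλ:
  k1=λy_n ⇒ h·k1=z·y_n;  k2=λ(1+22/25z)y_n ⇒ h·k2=z(1+22/25z)y_n
  y_{n+1}/y_n = 1 + 1/8z + 7/8z(1+22/25z) = 1 + z + 77/100z²
  so R(z) = 1 + z + 77/100z².

Boundary: |R(x)|=1, x<0.
x=-0.84: |R|=0.7033
R=1: x+77/100x²=0 ⇒ x=−100/77=-1.2987; min R=1−1/(4·77/100)=0.6753>−1
Confirm numerically:
  x=-0.883: |R|=0.71736 <1
  x=-0.797: |R|=0.69211 <1
  x=-0.744: |R|=0.68222 <1
  x=-1.682: |R|=1.49643 >1
  x=-1.365: |R|=1.06968 >1
  x=-1.349: |R|=1.05225 >1
Interval (-1.2987, 0).

(-1.2987,0); λ=-9 ⇒ h* = (100/77)/9 = 0.1443.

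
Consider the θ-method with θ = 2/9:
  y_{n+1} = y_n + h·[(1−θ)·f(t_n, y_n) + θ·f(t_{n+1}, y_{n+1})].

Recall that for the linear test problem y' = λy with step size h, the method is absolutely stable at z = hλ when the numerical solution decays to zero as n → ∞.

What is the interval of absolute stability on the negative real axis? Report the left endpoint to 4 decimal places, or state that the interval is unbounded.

Test eqn y'=λy, z=hλ:
  y_{n+1} = y_n + z·[7/9·y_n + 2/9·y_{n+1}] ⇒ (1 − 2/9z)y_{n+1} = (1 + 7/9z)y_n
  ⇒ R(z) = (1 + 7/9z)/(1 − 2/9z).

Solve |R(x)|<1 on ℝ⁻.
x=-0.47: |R|=0.5744
R=−1: 1+7/9x = −1+2/9x ⇒ -5/9x=2 ⇒ x=2/(-5/9)=-3.6000
Confirm numerically:
  x=-2.262: |R|=0.50532 <1
  x=-1.907: |R|=0.33939 <1
  x=-1.660: |R|=0.21266 <1
  x=-1.648: |R|=0.20625 <1
  x=-4.129: |R|=1.15326 >1
  x=-3.857: |R|=1.07688 >1
  x=-3.756: |R|=1.04724 >1
So |R|<1 on (-3.6000, 0).

(-3.6000, 0).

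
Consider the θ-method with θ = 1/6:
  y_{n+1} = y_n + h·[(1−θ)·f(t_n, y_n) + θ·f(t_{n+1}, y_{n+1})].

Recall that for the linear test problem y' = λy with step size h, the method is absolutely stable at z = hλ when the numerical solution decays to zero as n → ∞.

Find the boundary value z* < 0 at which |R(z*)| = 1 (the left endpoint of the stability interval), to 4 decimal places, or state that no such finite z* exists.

On y'=λy, z=hλ:
  y_{n+1} = y_n + z·[5/6·y_n + 1/6·y_{n+1}] ⇒ (1 − 1/6z)y_{n+1} = (1 + 5/6z)y_n
  Hence R(z) = (1 + 5/6z)/(1 − 1/6z).

Solve |R(x)|<1 on ℝ⁻.
x=-0.93: |R|=0.1948
R=−1: 1+5/6x = −1+1/6x ⇒ -2/3x=2 ⇒ x=2/(-2/3)=-3.0000
Confirm numerically:
  x=-2.338: |R|=0.68242 <1
  x=-2.273: |R|=0.64850 <1
  x=-2.138: |R|=0.57631 <1
  x=-3.493: |R|=1.20773 >1
  x=-3.389: |R|=1.16573 >1
  x=-3.250: |R|=1.10811 >1
Interval (-3.0000, 0).

z* = -3.0000.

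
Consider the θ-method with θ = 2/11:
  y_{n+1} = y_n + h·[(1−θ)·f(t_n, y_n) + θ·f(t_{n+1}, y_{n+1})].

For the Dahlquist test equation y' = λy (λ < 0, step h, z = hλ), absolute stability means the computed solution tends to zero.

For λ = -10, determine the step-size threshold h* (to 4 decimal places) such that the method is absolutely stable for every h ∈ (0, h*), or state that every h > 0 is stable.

(-3.1429,0); λ=-10 ⇒ h* = (22/7)/10 = 0.3143.

With y'=λy (z=hλ):
  y_{n+1} = y_n + z·[9/11·y_n + 2/11·y_{n+1}] ⇒ (1 − 2/11z)y_{n+1} = (1 + 9/11z)y_n
  R(z) = (1 + 9/11z)/(1 − 2/11z).

Need |R(x)|<1, x<0.
x=-1.25: |R|=0.0185
R=−1: 1+9/11x = −1+2/11x ⇒ -7/11x=2 ⇒ x=2/(-7/11)=-3.1429
Confirm numerically:
  x=-2.813: |R|=0.86112 <1
  x=-2.755: |R|=0.83555 <1
  x=-2.682: |R|=0.80286 <1
  x=-2.176: |R|=0.55915 <1
  x=-3.723: |R|=1.22016 >1
  x=-3.246: |R|=1.04128 >1
  x=-3.168: |R|=1.01015 >1
Stable set (-3.1429, 0).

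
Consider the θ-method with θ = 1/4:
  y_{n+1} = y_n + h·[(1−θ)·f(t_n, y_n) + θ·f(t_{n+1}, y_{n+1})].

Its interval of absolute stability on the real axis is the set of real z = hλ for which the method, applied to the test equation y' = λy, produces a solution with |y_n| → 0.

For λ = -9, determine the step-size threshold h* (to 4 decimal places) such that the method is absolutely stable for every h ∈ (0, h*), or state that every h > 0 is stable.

On y'=λy, z=hλ:
  y_{n+1} = y_n + z·[3/4·y_n + 1/4·y_{n+1}] ⇒ (1 − 1/4z)y_{n+1} = (1 + 3/4z)y_n
  Hence R(z) = (1 + 3/4z)/(1 − 1/4z).

Boundary: |R(x)|=1, x<0.
x=-0.49: |R|=0.5635
R=−1: 1+3/4x = −1+1/4x ⇒ -1/2x=2 ⇒ x=2/(-1/2)=-4.0000
Confirm numerically:
  x=-3.206: |R|=0.77963 <1
  x=-2.846: |R|=0.66287 <1
  x=-2.511: |R|=0.54262 <1
  x=-2.400: |R|=0.50000 <1
  x=-4.232: |R|=1.05637 >1
  x=-4.060: |R|=1.01489 >1
Stable set (-4.0000, 0).

(-4.0000,0); λ=-9 ⇒ h* = (4)/9 = 0.4444.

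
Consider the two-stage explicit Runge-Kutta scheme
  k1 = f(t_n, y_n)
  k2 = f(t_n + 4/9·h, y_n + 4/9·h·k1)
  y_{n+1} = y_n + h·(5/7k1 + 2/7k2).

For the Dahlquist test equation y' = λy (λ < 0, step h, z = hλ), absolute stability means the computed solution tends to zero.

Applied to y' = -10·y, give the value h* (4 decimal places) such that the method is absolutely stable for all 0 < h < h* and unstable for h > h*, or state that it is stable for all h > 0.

On y'=λy, z=hλ:
  k1=λy_n ⇒ h·k1=z·y_n;  k2=λ(1+4/9z)y_n ⇒ h·k2=z(1+4/9z)y_n
  y_{n+1}/y_n = 1 + 5/7z + 2/7z(1+4/9z) = 1 + z + 8/63z²
  ⇒ R(z) = 1 + z + 8/63z².

Need |R(x)|<1, x<0.
x=-0.36: |R|=0.6565
R=1: x+8/63x²=0 ⇒ x=−63/8=-7.8750; min R=1−1/(4·8/63)=-0.9688>−1
Confirm numerically:
  x=-7.390: |R|=0.54487 <1
  x=-5.950: |R|=0.45444 <1
  x=-3.526: |R|=0.94725 <1
  x=-8.024: |R|=1.15182 >1
  x=-7.964: |R|=1.09001 >1
So |R|<1 on (-7.8750, 0).

(-7.8750,0); λ=-10 ⇒ h* = (63/8)/10 = 0.7875.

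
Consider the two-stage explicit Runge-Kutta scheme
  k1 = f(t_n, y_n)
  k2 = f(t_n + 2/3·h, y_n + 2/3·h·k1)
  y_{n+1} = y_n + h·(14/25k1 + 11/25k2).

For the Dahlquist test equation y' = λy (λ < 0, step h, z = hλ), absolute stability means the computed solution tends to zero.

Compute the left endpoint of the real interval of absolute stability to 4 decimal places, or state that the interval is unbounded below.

Set f=λy, z=hλ:
  k1=λy_n ⇒ h·k1=z·y_n;  k2=λ(1+2/3z)y_n ⇒ h·k2=z(1+2/3z)y_n
  y_{n+1}/y_n = 1 + 14/25z + 11/25z(1+2/3z) = 1 + z + 22/75z²
  so R(z) = 1 + z + 22/75z².

Find x<0 with |R(x)|<1.
x=-1.05: |R|=0.2734
R=1: x+22/75x²=0 ⇒ x=−75/22=-3.4091; min R=1−1/(4·22/75)=0.1477>−1
Confirm numerically:
  x=-2.869: |R|=0.54547 <1
  x=-2.632: |R|=0.40004 <1
  x=-1.716: |R|=0.14777 <1
  x=-3.685: |R|=1.29824 >1
  x=-3.537: |R|=1.13271 >1
  x=-3.499: |R|=1.09228 >1
Stable set (-3.4091, 0).

z* = -3.4091.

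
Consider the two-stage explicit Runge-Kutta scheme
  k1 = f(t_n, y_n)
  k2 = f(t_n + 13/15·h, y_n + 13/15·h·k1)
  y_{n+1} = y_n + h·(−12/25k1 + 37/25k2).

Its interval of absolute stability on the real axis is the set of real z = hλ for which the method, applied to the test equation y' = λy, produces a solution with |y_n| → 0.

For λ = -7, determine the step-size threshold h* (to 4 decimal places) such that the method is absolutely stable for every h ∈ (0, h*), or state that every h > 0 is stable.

With y'=λy (z=hλ):
  k1=λy_n ⇒ h·k1=z·y_n;  k2=λ(1+13/15z)y_n ⇒ h·k2=z(1+13/15z)y_n
  y_{n+1}/y_n = 1 − 12/25z + 37/25z(1+13/15z) = 1 + z + 481/375z²
  Hence R(z) = 1 + z + 481/375z².

Find x<0 with |R(x)|<1.
x=-0.79: |R|=1.0105
R=1: x+481/375x²=0 ⇒ x=−375/481=-0.7796; min R=1−1/(4·481/375)=0.8051>−1
Confirm numerically:
  x=-0.758: |R|=0.97897 <1
  x=-0.329: |R|=0.80984 <1
  x=-0.325: |R|=0.81048 <1
  x=-1.378: |R|=2.05764 >1
  x=-1.171: |R|=1.58785 >1
  x=-1.071: |R|=1.40027 >1
So |R|<1 on (-0.7796, 0).

(-0.7796,0); λ=-7 ⇒ h* = (375/481)/7 = 0.1114.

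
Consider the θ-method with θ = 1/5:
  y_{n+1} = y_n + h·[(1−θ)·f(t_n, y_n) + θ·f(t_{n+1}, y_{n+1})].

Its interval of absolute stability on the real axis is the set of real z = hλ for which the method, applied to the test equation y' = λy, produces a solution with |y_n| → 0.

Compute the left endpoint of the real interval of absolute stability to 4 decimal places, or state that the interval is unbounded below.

left endpoint -3.3333.

Set f=λy, z=hλ:
  y_{n+1} = y_n + z·[4/5·y_n + 1/5·y_{n+1}] ⇒ (1 − 1/5z)y_{n+1} = (1 + 4/5z)y_n
  R(z) = (1 + 4/5z)/(1 − 1/5z).

Find x<0 with |R(x)|<1.
x=-0.72: |R|=0.3706
R=−1: 1+4/5x = −1+1/5x ⇒ -3/5x=2 ⇒ x=2/(-3/5)=-3.3333
Confirm numerically:
  x=-3.071: |R|=0.90249 <1
  x=-2.865: |R|=0.82136 <1
  x=-2.644: |R|=0.72946 <1
  x=-3.880: |R|=1.18468 >1
  x=-3.846: |R|=1.17386 >1
  x=-3.674: |R|=1.11782 >1
Stable set (-3.3333, 0).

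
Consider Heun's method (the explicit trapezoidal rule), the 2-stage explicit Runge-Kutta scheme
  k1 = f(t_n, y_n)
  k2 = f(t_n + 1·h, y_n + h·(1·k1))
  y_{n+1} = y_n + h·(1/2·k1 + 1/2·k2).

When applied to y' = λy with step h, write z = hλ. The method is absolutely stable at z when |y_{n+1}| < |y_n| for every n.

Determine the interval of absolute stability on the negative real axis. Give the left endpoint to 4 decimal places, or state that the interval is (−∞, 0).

(-2.0000, 0).

Set f=λy, z=hλ:
  order 2, 2-stage ⇒ R(z)=1+z+z^2/2
  (e.g. R(-0.87)=0.50845, |R|=0.50845)

Solve |R(x)|<1 on ℝ⁻.
x=-0.87: |R|=0.5085
|R(-2.26)|=1.2938 |R(-2.02)|=1.0202 |R(-0.97)|=0.5005
Bisect:
  x_lo=-2.6985 |R|=1.9424  x_hi=-0.3925 |R|=0.6846
  mid=-1.54547 |R|=0.64877 →hi
  mid=-2.12197 |R|=1.12941 →lo
  mid=-1.83372 |R|=0.84755 →hi
  mid=-1.97785 |R|=0.97809 →hi
  mid=-2.04991 |R|=1.05116 →lo
  mid=-2.01388 |R|=1.01398 →lo
  mid=-1.99586 |R|=0.99587 →hi
  mid=-2.00487 |R|=1.00488 →lo
  ...
  [-2.00009,-1.99995] ⇒ x*=-2.0000
Stable set (-2.0000, 0).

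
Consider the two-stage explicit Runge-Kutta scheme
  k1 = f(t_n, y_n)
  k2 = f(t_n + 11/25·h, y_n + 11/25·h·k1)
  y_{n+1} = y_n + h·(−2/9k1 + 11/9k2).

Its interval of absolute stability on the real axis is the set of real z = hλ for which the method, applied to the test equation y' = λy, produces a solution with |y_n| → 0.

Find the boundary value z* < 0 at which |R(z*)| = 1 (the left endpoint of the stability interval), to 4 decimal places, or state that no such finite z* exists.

Set f=λy, z=hλ:
  k1=λy_n ⇒ h·k1=z·y_n;  k2=λ(1+11/25z)y_n ⇒ h·k2=z(1+11/25z)y_n
  y_{n+1}/y_n = 1 − 2/9z + 11/9z(1+11/25z) = 1 + z + 121/225z²
  so R(z) = 1 + z + 121/225z².

Find x<0 with |R(x)|<1.
x=-1.63: |R|=0.7988
R=1: x+121/225x²=0 ⇒ x=−225/121=-1.8595; min R=1−1/(4·121/225)=0.5351>−1
Confirm numerically:
  x=-1.778: |R|=0.92207 <1
  x=-1.513: |R|=0.71806 <1
  x=-1.426: |R|=0.66756 <1
  x=-0.748: |R|=0.55289 <1
  x=-2.393: |R|=1.68656 >1
  x=-2.368: |R|=1.64755 >1
Stable set (-1.8595, 0).

left endpoint -1.8595.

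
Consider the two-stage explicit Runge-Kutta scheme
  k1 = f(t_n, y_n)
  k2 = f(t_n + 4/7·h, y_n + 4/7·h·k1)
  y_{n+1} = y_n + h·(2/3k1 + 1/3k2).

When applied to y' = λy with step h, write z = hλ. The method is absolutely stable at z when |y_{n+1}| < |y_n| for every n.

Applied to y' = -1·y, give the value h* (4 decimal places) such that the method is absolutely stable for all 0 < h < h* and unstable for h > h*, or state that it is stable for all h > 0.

Test eqn y'=λy, z=hλ:
  k1=λy_n ⇒ h·k1=z·y_n;  k2=λ(1+4/7z)y_n ⇒ h·k2=z(1+4/7z)y_n
  y_{n+1}/y_n = 1 + 2/3z + 1/3z(1+4/7z) = 1 + z + 4/21z²
  Hence R(z) = 1 + z + 4/21z².

Solve |R(x)|<1 on ℝ⁻.
x=-0.48: |R|=0.5639
R=1: x+4/21x²=0 ⇒ x=−21/4=-5.2500; min R=1−1/(4·4/21)=-0.3125>−1
Confirm numerically:
  x=-5.046: |R|=0.80393 <1
  x=-4.778: |R|=0.57044 <1
  x=-3.977: |R|=0.03567 <1
  x=-5.561: |R|=1.32942 >1
  x=-5.406: |R|=1.16064 >1
So |R|<1 on (-5.2500, 0).

(-5.2500,0); λ=-1 ⇒ h* = (21/4)/1 = 5.2500.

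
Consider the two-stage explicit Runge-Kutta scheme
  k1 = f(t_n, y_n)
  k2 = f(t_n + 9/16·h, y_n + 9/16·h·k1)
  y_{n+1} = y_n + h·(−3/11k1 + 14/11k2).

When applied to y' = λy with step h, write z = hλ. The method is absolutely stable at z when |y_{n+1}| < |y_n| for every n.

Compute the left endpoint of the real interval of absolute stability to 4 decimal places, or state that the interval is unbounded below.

Test eqn y'=λy, z=hλ:
  k1=λy_n ⇒ h·k1=z·y_n;  k2=λ(1+9/16z)y_n ⇒ h·k2=z(1+9/16z)y_n
  y_{n+1}/y_n = 1 − 3/11z + 14/11z(1+9/16z) = 1 + z + 63/88z²
  R(z) = 1 + z + 63/88z².

Solve |R(x)|<1 on ℝ⁻.
x=-0.93: |R|=0.6892
R=1: x+63/88x²=0 ⇒ x=−88/63=-1.3968; min R=1−1/(4·63/88)=0.6508>−1
Confirm numerically:
  x=-1.111: |R|=0.77266 <1
  x=-1.086: |R|=0.75834 <1
  x=-1.065: |R|=0.74700 <1
  x=-0.658: |R|=0.65196 <1
  x=-1.843: |R|=1.58869 >1
  x=-1.814: |R|=1.54177 >1
So |R|<1 on (-1.3968, 0).

z* = -1.3968.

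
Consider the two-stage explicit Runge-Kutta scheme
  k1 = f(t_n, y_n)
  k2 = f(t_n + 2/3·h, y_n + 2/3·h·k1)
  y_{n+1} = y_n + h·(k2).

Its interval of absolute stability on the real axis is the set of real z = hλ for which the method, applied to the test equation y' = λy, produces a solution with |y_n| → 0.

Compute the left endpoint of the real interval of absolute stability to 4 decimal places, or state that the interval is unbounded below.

Test eqn y'=λy, z=hλ:
  k1=λy_n ⇒ h·k1=z·y_n;  k2=λ(1+2/3z)y_n ⇒ h·k2=z(1+2/3z)y_n
  y_{n+1}/y_n = 1 + z(1+2/3z) = 1 + z + 2/3z²
  Hence R(z) = 1 + z + 2/3z².

Find x<0 with |R(x)|<1.
x=-1.46: |R|=0.9611
R=1: x+2/3x²=0 ⇒ x=−3/2=-1.5000; min R=1−1/(4·2/3)=0.6250>−1
Confirm numerically:
  x=-1.070: |R|=0.69327 <1
  x=-0.865: |R|=0.63382 <1
  x=-0.727: |R|=0.62535 <1
  x=-0.719: |R|=0.62564 <1
  x=-1.919: |R|=1.53604 >1
  x=-1.611: |R|=1.11921 >1
So |R|<1 on (-1.5000, 0).

z* = -1.5000.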